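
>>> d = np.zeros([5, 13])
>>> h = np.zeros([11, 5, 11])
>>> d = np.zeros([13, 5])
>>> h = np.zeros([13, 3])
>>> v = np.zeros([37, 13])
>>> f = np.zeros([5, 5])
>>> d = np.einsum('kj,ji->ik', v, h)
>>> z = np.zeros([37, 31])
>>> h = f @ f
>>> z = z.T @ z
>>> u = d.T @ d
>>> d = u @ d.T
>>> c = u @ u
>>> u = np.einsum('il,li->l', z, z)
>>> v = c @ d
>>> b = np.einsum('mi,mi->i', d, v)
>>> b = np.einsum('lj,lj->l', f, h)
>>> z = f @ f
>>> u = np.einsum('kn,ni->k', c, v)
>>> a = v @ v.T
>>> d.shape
(37, 3)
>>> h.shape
(5, 5)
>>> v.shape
(37, 3)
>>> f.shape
(5, 5)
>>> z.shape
(5, 5)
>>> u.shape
(37,)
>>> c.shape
(37, 37)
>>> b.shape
(5,)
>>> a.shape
(37, 37)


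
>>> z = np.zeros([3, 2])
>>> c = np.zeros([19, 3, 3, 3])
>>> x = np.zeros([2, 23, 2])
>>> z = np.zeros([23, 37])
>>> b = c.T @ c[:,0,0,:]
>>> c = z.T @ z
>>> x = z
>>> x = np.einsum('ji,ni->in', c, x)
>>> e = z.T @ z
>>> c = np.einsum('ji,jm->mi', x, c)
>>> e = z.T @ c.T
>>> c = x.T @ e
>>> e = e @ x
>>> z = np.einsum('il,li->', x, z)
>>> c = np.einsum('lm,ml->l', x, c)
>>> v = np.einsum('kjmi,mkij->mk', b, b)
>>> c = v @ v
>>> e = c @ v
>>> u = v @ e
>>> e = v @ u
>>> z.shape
()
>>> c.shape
(3, 3)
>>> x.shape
(37, 23)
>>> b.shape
(3, 3, 3, 3)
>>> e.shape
(3, 3)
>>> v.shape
(3, 3)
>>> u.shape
(3, 3)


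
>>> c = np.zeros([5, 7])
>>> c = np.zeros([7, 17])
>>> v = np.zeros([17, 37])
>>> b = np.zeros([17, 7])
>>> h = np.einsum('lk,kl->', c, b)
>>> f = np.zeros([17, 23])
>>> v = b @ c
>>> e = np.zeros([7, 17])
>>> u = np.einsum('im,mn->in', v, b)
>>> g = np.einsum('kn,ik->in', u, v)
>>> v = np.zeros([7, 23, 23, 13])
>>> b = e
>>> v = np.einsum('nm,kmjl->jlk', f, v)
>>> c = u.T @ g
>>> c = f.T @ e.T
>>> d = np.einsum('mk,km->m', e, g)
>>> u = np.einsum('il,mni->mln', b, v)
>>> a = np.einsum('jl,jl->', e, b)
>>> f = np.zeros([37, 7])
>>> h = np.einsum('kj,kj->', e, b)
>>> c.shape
(23, 7)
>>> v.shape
(23, 13, 7)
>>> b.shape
(7, 17)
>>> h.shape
()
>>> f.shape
(37, 7)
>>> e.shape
(7, 17)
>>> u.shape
(23, 17, 13)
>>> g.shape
(17, 7)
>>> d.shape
(7,)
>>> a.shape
()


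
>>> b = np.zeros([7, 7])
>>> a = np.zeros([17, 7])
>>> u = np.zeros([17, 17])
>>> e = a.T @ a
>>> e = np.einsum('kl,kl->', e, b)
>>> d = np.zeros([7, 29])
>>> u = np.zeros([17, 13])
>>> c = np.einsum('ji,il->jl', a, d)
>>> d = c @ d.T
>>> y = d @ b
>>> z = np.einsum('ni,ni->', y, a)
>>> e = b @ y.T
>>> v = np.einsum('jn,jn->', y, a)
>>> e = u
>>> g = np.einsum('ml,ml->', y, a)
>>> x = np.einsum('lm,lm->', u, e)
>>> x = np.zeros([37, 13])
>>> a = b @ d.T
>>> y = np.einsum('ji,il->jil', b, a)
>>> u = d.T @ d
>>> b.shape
(7, 7)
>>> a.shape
(7, 17)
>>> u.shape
(7, 7)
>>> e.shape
(17, 13)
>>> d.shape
(17, 7)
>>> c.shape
(17, 29)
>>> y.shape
(7, 7, 17)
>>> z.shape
()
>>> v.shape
()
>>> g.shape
()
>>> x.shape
(37, 13)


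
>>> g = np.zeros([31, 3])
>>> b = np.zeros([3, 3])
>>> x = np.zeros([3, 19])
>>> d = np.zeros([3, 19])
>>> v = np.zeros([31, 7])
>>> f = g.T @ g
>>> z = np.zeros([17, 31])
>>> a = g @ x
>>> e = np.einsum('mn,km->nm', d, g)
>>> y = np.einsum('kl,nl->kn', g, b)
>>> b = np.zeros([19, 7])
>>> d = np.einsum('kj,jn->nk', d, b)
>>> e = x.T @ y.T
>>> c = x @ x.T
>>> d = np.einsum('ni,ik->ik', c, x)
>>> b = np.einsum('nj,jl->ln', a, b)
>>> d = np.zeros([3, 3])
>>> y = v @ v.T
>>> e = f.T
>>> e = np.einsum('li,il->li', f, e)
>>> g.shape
(31, 3)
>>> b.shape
(7, 31)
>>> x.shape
(3, 19)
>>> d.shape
(3, 3)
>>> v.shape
(31, 7)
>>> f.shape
(3, 3)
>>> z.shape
(17, 31)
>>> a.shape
(31, 19)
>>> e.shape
(3, 3)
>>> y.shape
(31, 31)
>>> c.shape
(3, 3)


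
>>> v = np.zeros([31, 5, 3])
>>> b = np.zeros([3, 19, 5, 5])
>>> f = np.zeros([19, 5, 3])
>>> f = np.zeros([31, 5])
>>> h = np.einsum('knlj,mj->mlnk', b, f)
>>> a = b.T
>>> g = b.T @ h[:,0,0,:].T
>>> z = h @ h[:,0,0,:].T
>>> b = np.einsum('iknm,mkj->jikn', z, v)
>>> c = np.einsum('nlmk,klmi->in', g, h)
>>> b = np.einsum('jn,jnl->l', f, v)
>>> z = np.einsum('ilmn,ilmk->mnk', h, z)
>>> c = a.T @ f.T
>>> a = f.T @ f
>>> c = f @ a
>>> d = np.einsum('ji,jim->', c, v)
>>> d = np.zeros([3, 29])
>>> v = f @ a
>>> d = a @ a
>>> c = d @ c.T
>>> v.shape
(31, 5)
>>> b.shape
(3,)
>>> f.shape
(31, 5)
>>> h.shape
(31, 5, 19, 3)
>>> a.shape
(5, 5)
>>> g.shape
(5, 5, 19, 31)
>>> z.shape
(19, 3, 31)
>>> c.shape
(5, 31)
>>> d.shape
(5, 5)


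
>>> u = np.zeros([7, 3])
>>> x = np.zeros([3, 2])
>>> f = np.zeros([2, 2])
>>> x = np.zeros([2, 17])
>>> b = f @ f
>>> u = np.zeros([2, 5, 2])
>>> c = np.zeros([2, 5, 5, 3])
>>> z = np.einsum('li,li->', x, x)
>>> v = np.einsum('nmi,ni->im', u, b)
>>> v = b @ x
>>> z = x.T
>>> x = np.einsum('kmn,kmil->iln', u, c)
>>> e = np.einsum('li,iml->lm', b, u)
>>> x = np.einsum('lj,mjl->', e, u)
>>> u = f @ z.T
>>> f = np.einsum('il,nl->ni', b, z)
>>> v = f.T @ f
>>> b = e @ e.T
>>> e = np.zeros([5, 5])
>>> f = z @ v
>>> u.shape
(2, 17)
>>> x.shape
()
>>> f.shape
(17, 2)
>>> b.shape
(2, 2)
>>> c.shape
(2, 5, 5, 3)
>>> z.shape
(17, 2)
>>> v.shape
(2, 2)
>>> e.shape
(5, 5)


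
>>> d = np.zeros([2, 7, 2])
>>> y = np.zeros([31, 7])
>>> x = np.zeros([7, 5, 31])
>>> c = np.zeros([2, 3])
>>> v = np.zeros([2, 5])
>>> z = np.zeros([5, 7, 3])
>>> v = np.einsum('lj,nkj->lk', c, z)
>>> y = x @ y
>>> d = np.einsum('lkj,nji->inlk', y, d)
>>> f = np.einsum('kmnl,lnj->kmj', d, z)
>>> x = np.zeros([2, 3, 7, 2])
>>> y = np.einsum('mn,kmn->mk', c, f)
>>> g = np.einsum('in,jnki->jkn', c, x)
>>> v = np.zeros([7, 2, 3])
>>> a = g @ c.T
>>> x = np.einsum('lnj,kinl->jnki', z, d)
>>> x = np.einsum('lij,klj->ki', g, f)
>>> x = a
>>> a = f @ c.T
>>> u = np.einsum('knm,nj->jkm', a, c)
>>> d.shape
(2, 2, 7, 5)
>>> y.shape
(2, 2)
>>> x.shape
(2, 7, 2)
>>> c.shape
(2, 3)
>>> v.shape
(7, 2, 3)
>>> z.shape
(5, 7, 3)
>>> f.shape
(2, 2, 3)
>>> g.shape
(2, 7, 3)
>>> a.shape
(2, 2, 2)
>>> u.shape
(3, 2, 2)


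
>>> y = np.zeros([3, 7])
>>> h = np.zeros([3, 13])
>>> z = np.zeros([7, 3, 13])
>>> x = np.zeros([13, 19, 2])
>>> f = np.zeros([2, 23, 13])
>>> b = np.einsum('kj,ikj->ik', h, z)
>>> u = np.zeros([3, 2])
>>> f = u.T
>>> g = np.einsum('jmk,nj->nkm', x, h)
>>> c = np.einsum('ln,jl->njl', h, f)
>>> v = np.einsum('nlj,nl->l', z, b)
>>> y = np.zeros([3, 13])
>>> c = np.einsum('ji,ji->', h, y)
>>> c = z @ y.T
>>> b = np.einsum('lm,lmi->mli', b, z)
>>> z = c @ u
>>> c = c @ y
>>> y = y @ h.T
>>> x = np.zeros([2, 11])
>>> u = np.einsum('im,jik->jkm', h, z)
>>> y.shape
(3, 3)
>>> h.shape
(3, 13)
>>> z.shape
(7, 3, 2)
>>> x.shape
(2, 11)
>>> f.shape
(2, 3)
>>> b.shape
(3, 7, 13)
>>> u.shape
(7, 2, 13)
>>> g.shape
(3, 2, 19)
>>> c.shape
(7, 3, 13)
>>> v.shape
(3,)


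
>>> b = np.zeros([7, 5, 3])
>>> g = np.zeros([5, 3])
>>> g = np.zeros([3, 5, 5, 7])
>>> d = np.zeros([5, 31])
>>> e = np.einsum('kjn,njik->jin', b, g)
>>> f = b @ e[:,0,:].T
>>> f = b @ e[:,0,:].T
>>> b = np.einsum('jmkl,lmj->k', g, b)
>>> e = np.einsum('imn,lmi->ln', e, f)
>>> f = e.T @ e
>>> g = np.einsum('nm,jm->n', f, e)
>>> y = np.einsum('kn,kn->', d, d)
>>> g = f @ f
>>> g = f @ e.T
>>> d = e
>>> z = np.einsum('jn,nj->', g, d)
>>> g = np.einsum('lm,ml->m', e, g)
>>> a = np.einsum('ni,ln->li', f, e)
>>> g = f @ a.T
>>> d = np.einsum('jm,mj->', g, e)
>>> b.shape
(5,)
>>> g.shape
(3, 7)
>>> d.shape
()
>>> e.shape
(7, 3)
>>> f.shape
(3, 3)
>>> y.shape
()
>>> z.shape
()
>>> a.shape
(7, 3)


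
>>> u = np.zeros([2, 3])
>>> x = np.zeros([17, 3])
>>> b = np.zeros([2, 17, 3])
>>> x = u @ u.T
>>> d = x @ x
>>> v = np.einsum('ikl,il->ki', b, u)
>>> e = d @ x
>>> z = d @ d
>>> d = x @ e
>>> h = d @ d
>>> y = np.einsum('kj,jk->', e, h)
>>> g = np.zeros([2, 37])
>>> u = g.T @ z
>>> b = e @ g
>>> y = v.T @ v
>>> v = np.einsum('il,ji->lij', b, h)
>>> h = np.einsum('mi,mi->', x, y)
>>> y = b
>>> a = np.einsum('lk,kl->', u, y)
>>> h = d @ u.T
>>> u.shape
(37, 2)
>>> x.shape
(2, 2)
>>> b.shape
(2, 37)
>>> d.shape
(2, 2)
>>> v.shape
(37, 2, 2)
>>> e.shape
(2, 2)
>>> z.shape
(2, 2)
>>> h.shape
(2, 37)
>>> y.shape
(2, 37)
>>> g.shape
(2, 37)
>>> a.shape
()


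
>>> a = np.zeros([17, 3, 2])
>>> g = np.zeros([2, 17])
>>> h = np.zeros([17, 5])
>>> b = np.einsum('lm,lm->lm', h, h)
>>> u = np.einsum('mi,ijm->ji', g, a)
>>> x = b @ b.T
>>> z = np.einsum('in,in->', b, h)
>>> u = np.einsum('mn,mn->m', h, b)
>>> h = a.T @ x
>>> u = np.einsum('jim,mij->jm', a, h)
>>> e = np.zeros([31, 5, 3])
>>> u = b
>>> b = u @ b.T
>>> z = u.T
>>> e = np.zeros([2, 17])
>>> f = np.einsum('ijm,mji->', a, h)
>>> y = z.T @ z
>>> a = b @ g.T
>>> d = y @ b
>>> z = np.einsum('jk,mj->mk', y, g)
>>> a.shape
(17, 2)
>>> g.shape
(2, 17)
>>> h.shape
(2, 3, 17)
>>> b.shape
(17, 17)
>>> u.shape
(17, 5)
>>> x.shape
(17, 17)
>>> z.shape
(2, 17)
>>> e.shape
(2, 17)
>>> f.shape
()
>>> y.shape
(17, 17)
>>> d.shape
(17, 17)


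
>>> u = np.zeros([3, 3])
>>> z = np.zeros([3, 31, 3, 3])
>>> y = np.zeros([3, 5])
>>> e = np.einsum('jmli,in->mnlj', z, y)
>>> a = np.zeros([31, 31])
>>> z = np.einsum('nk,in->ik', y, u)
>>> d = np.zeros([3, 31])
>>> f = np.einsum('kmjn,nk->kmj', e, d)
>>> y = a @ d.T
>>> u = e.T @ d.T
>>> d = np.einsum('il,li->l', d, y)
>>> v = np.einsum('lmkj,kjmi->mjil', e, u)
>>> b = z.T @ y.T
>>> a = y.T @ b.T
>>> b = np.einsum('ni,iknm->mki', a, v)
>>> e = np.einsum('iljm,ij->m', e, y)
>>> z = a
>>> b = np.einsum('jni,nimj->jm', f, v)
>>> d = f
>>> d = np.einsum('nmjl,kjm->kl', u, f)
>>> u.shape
(3, 3, 5, 3)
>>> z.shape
(3, 5)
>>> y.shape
(31, 3)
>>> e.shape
(3,)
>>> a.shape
(3, 5)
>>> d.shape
(31, 3)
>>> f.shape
(31, 5, 3)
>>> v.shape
(5, 3, 3, 31)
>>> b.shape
(31, 3)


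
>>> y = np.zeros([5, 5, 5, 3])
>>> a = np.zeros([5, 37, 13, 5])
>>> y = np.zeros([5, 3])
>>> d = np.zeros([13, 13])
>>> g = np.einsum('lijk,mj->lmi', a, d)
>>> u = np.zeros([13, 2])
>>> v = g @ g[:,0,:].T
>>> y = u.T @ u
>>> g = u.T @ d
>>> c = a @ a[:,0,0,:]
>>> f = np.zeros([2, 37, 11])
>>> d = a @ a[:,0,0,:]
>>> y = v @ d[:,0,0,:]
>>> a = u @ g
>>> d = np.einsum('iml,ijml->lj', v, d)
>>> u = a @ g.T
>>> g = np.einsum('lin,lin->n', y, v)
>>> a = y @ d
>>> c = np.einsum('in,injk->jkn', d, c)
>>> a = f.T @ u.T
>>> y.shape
(5, 13, 5)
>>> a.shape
(11, 37, 13)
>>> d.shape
(5, 37)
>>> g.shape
(5,)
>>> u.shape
(13, 2)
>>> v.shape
(5, 13, 5)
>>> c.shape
(13, 5, 37)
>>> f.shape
(2, 37, 11)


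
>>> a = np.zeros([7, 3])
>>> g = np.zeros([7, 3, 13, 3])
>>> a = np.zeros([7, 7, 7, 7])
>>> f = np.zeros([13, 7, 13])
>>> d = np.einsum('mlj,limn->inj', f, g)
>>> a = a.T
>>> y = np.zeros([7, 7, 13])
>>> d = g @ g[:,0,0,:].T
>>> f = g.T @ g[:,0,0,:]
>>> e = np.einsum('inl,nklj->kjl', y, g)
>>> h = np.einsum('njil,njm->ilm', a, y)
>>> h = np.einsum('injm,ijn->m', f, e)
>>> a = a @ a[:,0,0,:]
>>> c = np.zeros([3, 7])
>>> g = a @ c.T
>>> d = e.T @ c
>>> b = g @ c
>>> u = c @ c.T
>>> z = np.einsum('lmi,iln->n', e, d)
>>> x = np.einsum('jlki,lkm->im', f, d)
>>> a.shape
(7, 7, 7, 7)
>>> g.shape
(7, 7, 7, 3)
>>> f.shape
(3, 13, 3, 3)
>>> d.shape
(13, 3, 7)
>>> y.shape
(7, 7, 13)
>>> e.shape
(3, 3, 13)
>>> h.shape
(3,)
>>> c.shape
(3, 7)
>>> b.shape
(7, 7, 7, 7)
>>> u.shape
(3, 3)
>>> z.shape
(7,)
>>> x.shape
(3, 7)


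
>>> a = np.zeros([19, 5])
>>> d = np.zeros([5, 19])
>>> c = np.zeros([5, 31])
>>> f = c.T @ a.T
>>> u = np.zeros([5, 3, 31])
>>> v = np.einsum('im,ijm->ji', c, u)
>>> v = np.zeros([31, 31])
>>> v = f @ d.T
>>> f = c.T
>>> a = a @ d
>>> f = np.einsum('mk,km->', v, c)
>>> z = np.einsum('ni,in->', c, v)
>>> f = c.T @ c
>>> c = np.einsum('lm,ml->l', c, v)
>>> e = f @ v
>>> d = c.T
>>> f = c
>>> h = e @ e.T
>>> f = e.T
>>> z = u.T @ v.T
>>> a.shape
(19, 19)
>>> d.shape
(5,)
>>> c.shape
(5,)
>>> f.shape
(5, 31)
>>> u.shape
(5, 3, 31)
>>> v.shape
(31, 5)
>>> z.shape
(31, 3, 31)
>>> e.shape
(31, 5)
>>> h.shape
(31, 31)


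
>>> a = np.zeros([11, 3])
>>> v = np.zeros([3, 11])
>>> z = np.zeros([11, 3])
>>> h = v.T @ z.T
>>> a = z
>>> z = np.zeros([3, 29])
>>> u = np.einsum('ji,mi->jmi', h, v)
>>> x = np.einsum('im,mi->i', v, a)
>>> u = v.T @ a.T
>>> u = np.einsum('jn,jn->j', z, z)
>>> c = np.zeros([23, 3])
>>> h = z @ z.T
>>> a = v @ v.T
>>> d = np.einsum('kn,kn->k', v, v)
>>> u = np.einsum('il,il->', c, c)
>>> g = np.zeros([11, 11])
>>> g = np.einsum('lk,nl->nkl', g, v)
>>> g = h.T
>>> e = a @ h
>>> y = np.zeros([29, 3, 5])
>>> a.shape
(3, 3)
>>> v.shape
(3, 11)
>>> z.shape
(3, 29)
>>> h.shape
(3, 3)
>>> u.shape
()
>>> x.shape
(3,)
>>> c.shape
(23, 3)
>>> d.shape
(3,)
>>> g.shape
(3, 3)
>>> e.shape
(3, 3)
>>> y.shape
(29, 3, 5)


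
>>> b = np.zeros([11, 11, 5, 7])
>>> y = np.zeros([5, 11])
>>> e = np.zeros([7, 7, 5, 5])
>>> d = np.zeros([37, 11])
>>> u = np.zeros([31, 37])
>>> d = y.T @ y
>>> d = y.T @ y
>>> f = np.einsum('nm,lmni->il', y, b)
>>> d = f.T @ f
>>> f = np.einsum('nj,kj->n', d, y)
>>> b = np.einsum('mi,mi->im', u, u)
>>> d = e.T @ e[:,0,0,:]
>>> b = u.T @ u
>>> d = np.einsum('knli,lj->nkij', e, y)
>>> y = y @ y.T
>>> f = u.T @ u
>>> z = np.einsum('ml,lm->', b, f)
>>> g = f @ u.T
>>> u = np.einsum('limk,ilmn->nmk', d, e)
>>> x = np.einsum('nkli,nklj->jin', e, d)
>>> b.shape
(37, 37)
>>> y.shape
(5, 5)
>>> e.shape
(7, 7, 5, 5)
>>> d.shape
(7, 7, 5, 11)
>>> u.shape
(5, 5, 11)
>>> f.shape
(37, 37)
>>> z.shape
()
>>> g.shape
(37, 31)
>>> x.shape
(11, 5, 7)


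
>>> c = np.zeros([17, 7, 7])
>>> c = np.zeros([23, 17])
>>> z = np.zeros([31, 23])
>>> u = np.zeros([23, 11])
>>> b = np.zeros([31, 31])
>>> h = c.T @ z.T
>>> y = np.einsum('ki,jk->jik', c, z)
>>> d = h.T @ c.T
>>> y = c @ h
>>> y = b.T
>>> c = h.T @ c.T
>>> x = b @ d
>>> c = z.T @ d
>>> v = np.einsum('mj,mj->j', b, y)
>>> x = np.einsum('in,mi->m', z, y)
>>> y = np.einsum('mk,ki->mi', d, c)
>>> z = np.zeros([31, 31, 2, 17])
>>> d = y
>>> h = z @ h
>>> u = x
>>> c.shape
(23, 23)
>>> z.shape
(31, 31, 2, 17)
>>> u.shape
(31,)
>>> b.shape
(31, 31)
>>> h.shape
(31, 31, 2, 31)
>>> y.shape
(31, 23)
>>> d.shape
(31, 23)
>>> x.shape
(31,)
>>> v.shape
(31,)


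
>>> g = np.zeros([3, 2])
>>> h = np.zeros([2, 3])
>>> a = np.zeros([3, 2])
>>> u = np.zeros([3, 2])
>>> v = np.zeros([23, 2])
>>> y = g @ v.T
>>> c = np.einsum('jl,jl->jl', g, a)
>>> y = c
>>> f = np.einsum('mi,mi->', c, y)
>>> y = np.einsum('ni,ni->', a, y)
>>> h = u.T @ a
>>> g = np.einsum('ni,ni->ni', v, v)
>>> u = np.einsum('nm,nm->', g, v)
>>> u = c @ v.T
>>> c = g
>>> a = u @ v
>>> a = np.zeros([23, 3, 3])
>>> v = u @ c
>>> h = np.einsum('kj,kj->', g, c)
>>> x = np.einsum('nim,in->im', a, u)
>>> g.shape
(23, 2)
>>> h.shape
()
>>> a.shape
(23, 3, 3)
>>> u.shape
(3, 23)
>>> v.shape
(3, 2)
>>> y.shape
()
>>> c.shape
(23, 2)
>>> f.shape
()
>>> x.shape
(3, 3)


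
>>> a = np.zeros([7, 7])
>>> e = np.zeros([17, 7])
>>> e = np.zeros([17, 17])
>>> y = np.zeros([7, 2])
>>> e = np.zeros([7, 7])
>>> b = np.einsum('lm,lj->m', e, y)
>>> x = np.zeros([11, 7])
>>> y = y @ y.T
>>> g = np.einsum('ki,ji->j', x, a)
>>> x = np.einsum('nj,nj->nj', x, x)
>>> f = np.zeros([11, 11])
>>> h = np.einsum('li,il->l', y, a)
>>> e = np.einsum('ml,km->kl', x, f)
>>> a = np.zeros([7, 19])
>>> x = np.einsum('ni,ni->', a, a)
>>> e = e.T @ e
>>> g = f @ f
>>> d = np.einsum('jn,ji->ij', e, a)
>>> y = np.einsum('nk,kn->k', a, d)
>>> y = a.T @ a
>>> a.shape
(7, 19)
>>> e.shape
(7, 7)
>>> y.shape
(19, 19)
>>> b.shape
(7,)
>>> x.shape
()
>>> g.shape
(11, 11)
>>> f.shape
(11, 11)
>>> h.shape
(7,)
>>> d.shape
(19, 7)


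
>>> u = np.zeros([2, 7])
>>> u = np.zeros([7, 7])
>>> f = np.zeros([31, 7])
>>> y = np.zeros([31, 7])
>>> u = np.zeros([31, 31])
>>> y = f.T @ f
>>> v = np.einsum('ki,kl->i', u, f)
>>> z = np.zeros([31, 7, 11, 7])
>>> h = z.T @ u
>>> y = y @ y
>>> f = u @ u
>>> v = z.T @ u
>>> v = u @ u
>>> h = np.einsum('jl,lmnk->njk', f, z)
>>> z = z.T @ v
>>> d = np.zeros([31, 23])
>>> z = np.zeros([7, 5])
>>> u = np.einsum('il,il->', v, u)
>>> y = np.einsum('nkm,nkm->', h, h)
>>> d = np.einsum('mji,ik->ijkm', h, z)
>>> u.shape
()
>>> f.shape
(31, 31)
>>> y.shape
()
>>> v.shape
(31, 31)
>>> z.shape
(7, 5)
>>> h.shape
(11, 31, 7)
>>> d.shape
(7, 31, 5, 11)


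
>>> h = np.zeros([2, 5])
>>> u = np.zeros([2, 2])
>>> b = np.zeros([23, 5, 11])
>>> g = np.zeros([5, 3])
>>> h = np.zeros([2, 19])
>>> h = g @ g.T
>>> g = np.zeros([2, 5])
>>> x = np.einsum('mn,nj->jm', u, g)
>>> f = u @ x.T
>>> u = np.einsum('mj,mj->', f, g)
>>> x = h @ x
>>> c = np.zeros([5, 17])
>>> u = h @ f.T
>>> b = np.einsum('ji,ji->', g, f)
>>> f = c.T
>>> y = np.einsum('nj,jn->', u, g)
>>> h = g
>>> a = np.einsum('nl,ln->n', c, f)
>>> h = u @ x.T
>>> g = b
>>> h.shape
(5, 5)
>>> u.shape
(5, 2)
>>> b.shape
()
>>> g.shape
()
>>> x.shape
(5, 2)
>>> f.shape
(17, 5)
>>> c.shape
(5, 17)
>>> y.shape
()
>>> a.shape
(5,)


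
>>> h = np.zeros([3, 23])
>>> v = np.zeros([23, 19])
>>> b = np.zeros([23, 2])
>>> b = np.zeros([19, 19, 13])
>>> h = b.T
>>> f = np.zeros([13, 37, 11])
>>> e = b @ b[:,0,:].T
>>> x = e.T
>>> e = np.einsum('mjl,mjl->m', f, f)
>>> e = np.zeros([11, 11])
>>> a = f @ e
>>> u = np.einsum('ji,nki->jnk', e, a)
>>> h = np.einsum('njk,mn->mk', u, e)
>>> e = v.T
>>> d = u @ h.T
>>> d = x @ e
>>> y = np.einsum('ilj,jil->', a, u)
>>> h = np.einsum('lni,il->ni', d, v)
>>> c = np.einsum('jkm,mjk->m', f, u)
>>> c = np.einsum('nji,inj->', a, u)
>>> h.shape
(19, 23)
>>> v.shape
(23, 19)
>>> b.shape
(19, 19, 13)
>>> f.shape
(13, 37, 11)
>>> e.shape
(19, 23)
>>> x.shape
(19, 19, 19)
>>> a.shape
(13, 37, 11)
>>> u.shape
(11, 13, 37)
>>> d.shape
(19, 19, 23)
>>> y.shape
()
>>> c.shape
()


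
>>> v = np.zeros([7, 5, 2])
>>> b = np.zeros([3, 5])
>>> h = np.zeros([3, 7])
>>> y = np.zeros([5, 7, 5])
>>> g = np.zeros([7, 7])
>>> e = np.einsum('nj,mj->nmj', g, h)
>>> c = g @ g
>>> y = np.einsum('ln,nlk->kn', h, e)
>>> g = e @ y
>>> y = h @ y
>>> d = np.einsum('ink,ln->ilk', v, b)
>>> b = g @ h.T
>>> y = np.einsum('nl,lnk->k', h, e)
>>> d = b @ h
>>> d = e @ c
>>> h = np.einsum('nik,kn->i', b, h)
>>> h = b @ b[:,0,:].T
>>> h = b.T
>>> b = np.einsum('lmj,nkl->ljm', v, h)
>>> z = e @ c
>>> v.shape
(7, 5, 2)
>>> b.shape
(7, 2, 5)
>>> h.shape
(3, 3, 7)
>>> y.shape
(7,)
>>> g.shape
(7, 3, 7)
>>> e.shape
(7, 3, 7)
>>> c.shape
(7, 7)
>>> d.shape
(7, 3, 7)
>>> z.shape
(7, 3, 7)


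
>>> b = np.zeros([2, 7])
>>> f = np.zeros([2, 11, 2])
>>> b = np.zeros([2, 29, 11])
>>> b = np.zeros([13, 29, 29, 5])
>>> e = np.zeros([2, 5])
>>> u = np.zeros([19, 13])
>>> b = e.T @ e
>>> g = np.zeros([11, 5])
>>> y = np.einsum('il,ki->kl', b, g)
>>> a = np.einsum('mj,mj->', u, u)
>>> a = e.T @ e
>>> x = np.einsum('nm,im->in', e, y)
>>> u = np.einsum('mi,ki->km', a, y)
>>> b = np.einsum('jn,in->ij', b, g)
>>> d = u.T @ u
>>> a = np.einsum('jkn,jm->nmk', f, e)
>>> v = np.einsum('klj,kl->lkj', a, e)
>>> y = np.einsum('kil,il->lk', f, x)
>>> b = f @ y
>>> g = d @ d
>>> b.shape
(2, 11, 2)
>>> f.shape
(2, 11, 2)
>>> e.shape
(2, 5)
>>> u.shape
(11, 5)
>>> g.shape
(5, 5)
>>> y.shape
(2, 2)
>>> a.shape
(2, 5, 11)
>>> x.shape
(11, 2)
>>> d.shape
(5, 5)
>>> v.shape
(5, 2, 11)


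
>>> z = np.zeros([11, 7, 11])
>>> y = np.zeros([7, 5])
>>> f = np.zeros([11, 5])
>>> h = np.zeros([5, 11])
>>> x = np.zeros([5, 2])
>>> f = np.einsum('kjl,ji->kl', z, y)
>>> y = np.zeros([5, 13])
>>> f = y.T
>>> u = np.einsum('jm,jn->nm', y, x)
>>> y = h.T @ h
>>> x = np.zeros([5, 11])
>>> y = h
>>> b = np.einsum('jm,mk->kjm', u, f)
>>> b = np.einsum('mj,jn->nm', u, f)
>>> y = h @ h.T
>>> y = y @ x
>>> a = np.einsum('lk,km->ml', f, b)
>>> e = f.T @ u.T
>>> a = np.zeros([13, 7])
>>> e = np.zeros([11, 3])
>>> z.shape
(11, 7, 11)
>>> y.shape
(5, 11)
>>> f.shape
(13, 5)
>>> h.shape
(5, 11)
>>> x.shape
(5, 11)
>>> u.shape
(2, 13)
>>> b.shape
(5, 2)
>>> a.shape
(13, 7)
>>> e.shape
(11, 3)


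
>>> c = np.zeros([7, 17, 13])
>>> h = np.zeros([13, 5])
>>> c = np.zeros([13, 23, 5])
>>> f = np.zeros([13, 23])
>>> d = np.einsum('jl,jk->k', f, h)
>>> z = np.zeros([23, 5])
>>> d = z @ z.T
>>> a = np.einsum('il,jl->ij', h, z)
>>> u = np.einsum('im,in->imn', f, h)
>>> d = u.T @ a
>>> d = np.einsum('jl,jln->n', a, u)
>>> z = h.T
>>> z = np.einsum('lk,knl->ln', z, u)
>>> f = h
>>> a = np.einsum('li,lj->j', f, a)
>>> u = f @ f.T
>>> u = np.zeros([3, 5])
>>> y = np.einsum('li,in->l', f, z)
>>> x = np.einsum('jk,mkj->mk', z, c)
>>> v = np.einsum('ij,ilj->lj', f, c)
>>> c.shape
(13, 23, 5)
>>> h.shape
(13, 5)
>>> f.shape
(13, 5)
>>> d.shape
(5,)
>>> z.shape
(5, 23)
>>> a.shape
(23,)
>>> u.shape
(3, 5)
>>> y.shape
(13,)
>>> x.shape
(13, 23)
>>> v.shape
(23, 5)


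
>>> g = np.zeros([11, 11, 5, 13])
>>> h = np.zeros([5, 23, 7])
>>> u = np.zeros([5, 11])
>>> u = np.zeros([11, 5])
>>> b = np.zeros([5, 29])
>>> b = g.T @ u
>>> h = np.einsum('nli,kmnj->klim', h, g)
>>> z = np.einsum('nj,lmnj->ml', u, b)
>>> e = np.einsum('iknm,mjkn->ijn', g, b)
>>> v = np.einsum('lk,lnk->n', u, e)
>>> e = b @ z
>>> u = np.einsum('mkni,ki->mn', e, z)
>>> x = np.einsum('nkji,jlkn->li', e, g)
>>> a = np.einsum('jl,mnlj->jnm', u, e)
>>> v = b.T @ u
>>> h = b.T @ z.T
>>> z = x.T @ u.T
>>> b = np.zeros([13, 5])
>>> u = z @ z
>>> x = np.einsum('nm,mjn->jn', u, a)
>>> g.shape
(11, 11, 5, 13)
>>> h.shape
(5, 11, 5, 5)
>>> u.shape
(13, 13)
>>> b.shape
(13, 5)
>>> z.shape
(13, 13)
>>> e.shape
(13, 5, 11, 13)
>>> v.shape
(5, 11, 5, 11)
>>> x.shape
(5, 13)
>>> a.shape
(13, 5, 13)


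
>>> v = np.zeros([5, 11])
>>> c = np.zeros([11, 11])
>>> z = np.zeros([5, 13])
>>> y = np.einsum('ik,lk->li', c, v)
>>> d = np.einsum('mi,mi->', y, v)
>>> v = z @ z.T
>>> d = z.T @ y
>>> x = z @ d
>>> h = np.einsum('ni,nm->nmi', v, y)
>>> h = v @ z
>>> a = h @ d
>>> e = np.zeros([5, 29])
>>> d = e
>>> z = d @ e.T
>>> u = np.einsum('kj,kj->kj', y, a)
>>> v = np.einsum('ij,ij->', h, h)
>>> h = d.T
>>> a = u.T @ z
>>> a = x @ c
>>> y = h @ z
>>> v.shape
()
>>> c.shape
(11, 11)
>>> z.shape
(5, 5)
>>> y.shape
(29, 5)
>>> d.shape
(5, 29)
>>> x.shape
(5, 11)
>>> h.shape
(29, 5)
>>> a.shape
(5, 11)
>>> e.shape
(5, 29)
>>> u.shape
(5, 11)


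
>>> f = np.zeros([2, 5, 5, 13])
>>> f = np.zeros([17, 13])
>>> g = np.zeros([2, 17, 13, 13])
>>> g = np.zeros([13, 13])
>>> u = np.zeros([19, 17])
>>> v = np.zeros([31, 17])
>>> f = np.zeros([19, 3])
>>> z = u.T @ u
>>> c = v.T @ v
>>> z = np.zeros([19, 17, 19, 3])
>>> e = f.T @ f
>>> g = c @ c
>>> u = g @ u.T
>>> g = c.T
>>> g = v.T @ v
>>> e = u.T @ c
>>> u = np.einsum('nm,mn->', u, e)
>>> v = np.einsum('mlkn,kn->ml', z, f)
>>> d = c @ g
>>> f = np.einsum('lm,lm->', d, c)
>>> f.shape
()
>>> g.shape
(17, 17)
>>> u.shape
()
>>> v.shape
(19, 17)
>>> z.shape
(19, 17, 19, 3)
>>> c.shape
(17, 17)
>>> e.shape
(19, 17)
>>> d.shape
(17, 17)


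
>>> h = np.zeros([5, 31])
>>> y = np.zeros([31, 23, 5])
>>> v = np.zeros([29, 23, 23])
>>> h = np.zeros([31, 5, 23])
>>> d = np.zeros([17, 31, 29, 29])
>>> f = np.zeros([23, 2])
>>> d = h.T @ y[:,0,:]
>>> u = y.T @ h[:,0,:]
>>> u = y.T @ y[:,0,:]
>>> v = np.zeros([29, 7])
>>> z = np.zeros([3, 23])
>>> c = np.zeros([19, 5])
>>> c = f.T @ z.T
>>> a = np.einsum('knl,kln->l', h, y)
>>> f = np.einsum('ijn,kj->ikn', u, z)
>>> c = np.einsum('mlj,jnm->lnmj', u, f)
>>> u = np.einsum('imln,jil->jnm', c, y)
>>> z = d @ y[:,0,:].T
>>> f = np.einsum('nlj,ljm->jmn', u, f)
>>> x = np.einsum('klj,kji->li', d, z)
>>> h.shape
(31, 5, 23)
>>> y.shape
(31, 23, 5)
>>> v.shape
(29, 7)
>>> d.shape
(23, 5, 5)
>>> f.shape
(3, 5, 31)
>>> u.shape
(31, 5, 3)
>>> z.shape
(23, 5, 31)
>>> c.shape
(23, 3, 5, 5)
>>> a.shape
(23,)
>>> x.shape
(5, 31)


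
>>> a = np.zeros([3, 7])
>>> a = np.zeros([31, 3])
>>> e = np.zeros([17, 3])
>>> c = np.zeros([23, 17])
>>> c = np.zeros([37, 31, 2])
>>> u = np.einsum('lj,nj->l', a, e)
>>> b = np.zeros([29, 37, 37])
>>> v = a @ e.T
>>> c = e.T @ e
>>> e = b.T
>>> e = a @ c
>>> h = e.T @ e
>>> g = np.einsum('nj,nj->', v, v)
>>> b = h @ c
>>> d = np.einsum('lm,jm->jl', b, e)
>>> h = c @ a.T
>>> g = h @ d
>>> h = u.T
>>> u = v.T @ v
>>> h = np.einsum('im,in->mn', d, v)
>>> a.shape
(31, 3)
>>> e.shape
(31, 3)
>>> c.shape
(3, 3)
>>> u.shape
(17, 17)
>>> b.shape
(3, 3)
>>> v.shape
(31, 17)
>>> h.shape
(3, 17)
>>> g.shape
(3, 3)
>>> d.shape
(31, 3)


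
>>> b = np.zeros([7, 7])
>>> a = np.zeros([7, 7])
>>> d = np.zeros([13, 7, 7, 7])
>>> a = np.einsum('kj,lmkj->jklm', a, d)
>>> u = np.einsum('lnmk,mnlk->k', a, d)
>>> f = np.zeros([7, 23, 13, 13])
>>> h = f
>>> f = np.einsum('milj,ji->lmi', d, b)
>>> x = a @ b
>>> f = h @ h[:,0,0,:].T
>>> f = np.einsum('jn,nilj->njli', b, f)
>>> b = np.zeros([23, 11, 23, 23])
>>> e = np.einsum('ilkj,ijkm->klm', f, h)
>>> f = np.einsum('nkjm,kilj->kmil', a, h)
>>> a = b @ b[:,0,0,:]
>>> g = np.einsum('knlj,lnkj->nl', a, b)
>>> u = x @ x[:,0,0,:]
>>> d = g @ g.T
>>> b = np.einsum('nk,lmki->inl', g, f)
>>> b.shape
(13, 11, 7)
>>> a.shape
(23, 11, 23, 23)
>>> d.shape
(11, 11)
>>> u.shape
(7, 7, 13, 7)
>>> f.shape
(7, 7, 23, 13)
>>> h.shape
(7, 23, 13, 13)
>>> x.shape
(7, 7, 13, 7)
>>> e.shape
(13, 7, 13)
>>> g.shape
(11, 23)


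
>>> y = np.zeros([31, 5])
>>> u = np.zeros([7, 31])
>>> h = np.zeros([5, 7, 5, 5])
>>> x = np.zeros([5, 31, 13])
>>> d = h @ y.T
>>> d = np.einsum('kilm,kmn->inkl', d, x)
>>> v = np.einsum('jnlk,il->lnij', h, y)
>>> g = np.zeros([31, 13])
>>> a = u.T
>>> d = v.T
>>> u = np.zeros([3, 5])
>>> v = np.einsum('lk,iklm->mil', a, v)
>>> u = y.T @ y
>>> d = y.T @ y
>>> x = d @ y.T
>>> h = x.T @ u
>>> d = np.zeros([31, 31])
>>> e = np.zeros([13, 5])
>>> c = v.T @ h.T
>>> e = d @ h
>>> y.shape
(31, 5)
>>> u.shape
(5, 5)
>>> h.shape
(31, 5)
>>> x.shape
(5, 31)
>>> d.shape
(31, 31)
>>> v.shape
(5, 5, 31)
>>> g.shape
(31, 13)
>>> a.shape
(31, 7)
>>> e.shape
(31, 5)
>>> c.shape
(31, 5, 31)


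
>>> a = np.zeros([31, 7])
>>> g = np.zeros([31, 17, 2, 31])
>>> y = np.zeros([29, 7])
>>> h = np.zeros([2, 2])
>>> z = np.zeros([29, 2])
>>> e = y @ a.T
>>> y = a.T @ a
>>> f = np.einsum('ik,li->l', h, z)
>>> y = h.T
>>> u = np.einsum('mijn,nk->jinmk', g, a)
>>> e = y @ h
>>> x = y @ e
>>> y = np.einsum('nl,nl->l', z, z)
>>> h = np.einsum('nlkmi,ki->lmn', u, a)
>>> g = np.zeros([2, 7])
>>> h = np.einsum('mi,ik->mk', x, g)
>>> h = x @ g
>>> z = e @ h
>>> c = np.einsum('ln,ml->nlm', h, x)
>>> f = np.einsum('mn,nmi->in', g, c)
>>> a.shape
(31, 7)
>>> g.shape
(2, 7)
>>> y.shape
(2,)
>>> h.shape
(2, 7)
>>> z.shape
(2, 7)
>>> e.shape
(2, 2)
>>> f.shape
(2, 7)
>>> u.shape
(2, 17, 31, 31, 7)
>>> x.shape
(2, 2)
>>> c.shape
(7, 2, 2)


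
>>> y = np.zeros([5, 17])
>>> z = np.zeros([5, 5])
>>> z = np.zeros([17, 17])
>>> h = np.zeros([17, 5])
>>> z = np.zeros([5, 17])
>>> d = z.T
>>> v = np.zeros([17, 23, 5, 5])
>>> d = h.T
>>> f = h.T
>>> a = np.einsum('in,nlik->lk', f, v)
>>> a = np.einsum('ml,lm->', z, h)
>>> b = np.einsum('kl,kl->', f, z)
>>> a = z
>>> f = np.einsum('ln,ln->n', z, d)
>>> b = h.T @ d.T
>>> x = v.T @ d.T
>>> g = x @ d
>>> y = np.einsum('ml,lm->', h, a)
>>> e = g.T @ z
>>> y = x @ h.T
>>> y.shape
(5, 5, 23, 17)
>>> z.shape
(5, 17)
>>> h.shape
(17, 5)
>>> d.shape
(5, 17)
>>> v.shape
(17, 23, 5, 5)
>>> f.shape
(17,)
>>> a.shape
(5, 17)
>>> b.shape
(5, 5)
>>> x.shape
(5, 5, 23, 5)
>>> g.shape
(5, 5, 23, 17)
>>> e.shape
(17, 23, 5, 17)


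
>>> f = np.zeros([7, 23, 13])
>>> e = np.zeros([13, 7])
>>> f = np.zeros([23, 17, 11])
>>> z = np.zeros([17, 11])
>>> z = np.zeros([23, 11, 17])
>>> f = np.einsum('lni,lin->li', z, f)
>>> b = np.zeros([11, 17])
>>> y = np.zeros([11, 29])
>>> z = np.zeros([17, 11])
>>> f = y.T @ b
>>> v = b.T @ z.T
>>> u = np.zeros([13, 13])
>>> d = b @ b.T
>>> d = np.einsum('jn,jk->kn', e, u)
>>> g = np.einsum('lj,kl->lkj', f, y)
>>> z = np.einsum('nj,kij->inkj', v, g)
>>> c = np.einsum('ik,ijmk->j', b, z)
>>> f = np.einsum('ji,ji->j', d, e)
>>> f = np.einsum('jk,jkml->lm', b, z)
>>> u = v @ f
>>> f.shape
(17, 29)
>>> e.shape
(13, 7)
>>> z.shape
(11, 17, 29, 17)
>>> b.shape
(11, 17)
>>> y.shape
(11, 29)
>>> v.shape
(17, 17)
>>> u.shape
(17, 29)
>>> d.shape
(13, 7)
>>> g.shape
(29, 11, 17)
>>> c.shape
(17,)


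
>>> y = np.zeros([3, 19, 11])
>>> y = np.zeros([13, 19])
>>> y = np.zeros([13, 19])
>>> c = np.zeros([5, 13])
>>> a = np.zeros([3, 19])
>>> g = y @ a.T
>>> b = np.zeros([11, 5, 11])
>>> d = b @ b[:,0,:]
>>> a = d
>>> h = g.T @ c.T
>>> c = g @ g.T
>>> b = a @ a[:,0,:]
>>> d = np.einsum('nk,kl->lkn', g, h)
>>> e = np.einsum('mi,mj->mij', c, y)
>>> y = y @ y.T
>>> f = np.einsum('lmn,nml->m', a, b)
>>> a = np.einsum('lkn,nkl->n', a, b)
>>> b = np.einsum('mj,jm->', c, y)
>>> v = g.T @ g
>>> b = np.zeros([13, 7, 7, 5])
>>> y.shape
(13, 13)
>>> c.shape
(13, 13)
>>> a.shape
(11,)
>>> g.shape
(13, 3)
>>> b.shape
(13, 7, 7, 5)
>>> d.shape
(5, 3, 13)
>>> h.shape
(3, 5)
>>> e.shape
(13, 13, 19)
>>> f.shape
(5,)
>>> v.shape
(3, 3)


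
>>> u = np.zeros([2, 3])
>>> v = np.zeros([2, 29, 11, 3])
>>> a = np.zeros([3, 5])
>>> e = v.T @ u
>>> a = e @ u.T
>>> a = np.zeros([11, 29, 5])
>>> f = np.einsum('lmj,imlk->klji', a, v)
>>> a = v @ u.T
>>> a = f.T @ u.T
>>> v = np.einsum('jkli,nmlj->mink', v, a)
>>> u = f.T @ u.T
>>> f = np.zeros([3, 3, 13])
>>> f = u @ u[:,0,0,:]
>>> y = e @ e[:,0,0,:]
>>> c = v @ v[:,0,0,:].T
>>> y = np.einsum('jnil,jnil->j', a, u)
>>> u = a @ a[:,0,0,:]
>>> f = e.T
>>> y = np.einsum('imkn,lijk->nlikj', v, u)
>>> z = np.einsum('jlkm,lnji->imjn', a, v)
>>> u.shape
(2, 5, 11, 2)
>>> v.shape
(5, 3, 2, 29)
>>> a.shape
(2, 5, 11, 2)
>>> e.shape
(3, 11, 29, 3)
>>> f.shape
(3, 29, 11, 3)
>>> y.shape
(29, 2, 5, 2, 11)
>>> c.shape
(5, 3, 2, 5)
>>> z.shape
(29, 2, 2, 3)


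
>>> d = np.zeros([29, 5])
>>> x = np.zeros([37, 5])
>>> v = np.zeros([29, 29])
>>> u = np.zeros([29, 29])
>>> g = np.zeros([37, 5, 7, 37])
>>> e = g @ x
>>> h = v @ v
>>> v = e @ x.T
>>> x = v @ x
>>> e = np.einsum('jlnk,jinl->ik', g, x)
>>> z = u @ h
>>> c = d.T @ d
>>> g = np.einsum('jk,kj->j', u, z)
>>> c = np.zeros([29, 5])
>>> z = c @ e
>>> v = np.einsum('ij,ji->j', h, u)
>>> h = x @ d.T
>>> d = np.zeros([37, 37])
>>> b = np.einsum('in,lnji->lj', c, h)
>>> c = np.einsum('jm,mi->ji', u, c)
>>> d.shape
(37, 37)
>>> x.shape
(37, 5, 7, 5)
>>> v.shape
(29,)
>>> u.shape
(29, 29)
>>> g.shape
(29,)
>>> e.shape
(5, 37)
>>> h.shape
(37, 5, 7, 29)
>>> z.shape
(29, 37)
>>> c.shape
(29, 5)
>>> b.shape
(37, 7)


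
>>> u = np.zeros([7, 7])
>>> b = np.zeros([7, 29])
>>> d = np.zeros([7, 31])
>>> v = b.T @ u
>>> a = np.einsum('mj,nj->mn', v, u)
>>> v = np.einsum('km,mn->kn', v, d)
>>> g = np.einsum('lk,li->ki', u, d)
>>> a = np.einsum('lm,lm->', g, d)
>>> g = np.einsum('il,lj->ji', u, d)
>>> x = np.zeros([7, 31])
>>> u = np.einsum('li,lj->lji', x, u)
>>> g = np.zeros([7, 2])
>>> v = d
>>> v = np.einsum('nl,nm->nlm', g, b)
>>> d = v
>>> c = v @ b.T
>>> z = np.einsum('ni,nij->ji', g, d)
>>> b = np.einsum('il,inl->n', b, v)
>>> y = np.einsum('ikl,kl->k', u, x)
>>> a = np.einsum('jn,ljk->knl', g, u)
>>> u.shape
(7, 7, 31)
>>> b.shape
(2,)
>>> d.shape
(7, 2, 29)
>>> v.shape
(7, 2, 29)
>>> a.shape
(31, 2, 7)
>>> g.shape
(7, 2)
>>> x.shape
(7, 31)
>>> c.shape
(7, 2, 7)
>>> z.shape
(29, 2)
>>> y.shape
(7,)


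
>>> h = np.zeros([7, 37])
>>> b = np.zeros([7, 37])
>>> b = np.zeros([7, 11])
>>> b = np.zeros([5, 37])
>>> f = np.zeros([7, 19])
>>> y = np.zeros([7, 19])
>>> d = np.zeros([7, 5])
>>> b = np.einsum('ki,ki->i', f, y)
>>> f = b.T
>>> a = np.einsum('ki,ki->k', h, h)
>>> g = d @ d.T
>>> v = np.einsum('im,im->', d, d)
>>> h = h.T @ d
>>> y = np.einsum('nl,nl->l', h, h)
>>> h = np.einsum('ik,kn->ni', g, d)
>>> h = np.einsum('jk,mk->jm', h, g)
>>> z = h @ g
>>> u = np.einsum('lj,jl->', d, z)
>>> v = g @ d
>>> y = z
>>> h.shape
(5, 7)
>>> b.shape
(19,)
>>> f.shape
(19,)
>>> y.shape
(5, 7)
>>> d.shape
(7, 5)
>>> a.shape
(7,)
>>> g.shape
(7, 7)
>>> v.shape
(7, 5)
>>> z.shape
(5, 7)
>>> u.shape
()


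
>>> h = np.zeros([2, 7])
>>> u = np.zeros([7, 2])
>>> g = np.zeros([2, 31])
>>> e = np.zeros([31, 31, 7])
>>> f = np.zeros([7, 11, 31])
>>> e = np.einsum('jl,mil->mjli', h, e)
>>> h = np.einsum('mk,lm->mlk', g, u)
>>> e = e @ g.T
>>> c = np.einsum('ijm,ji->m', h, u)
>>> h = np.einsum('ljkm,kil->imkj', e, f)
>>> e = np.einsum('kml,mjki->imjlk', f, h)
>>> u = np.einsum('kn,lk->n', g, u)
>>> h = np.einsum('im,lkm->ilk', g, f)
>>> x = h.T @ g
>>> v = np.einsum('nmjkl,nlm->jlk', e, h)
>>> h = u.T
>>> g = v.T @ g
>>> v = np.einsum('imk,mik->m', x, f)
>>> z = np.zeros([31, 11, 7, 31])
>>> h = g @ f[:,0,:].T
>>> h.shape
(31, 7, 7)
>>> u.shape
(31,)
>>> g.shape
(31, 7, 31)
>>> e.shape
(2, 11, 2, 31, 7)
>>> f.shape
(7, 11, 31)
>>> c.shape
(31,)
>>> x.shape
(11, 7, 31)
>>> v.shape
(7,)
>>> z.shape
(31, 11, 7, 31)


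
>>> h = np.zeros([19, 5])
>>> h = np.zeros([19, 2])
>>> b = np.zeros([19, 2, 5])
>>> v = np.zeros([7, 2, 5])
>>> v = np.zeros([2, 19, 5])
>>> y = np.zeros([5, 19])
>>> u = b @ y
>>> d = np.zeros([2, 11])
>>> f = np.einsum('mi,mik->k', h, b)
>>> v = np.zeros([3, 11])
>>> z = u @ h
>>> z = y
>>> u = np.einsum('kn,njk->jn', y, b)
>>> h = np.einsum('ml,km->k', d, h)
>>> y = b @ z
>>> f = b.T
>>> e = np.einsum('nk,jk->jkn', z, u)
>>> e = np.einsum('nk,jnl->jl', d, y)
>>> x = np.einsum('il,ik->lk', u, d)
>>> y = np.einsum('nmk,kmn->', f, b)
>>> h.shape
(19,)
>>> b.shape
(19, 2, 5)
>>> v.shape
(3, 11)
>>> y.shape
()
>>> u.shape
(2, 19)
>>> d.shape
(2, 11)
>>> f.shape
(5, 2, 19)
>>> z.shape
(5, 19)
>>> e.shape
(19, 19)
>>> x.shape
(19, 11)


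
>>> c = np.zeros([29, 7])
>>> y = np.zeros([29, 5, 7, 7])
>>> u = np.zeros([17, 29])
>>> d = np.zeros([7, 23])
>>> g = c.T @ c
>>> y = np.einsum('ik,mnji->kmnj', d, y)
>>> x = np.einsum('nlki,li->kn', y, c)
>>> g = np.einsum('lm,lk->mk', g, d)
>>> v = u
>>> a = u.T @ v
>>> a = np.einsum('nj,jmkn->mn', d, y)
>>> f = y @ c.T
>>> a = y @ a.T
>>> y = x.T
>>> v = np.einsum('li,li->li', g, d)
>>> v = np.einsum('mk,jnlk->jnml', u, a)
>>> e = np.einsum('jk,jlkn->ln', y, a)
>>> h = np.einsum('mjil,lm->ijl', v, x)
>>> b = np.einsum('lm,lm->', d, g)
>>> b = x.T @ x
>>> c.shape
(29, 7)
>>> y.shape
(23, 5)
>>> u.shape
(17, 29)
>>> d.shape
(7, 23)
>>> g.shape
(7, 23)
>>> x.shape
(5, 23)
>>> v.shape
(23, 29, 17, 5)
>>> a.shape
(23, 29, 5, 29)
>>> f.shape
(23, 29, 5, 29)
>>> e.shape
(29, 29)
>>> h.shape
(17, 29, 5)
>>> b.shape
(23, 23)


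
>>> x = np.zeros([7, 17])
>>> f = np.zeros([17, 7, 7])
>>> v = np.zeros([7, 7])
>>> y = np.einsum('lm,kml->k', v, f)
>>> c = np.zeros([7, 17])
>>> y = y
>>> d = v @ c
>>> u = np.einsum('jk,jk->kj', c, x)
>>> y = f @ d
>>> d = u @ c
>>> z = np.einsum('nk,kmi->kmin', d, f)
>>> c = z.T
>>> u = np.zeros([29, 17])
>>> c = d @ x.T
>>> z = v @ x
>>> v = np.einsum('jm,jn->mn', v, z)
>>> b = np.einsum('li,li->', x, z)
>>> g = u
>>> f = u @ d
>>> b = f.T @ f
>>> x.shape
(7, 17)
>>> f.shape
(29, 17)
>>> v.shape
(7, 17)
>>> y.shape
(17, 7, 17)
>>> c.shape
(17, 7)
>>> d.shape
(17, 17)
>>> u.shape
(29, 17)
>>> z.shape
(7, 17)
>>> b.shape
(17, 17)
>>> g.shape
(29, 17)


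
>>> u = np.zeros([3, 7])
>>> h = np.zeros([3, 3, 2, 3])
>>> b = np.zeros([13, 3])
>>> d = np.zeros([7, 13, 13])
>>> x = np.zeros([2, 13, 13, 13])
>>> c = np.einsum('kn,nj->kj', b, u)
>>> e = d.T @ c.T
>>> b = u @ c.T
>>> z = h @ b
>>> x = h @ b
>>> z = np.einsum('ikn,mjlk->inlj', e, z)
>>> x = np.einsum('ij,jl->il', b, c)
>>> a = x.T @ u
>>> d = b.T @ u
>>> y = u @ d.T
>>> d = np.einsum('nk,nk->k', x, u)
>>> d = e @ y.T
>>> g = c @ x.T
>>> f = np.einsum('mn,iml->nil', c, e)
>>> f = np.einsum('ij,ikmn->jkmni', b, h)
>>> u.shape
(3, 7)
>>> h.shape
(3, 3, 2, 3)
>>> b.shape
(3, 13)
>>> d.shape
(13, 13, 3)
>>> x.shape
(3, 7)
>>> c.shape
(13, 7)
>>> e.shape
(13, 13, 13)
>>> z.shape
(13, 13, 2, 3)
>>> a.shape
(7, 7)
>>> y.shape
(3, 13)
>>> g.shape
(13, 3)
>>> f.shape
(13, 3, 2, 3, 3)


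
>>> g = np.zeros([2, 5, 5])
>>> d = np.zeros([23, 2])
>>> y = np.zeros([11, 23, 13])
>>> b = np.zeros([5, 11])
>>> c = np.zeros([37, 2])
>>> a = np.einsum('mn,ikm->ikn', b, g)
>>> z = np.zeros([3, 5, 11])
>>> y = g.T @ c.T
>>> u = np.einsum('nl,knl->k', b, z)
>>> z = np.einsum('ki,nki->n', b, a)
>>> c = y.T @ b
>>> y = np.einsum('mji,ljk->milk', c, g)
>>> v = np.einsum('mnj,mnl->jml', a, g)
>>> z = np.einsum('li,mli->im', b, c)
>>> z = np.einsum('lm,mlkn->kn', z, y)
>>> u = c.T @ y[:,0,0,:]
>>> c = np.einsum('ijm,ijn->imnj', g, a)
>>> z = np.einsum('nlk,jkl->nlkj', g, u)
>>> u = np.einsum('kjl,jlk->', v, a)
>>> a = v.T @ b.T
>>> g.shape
(2, 5, 5)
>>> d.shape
(23, 2)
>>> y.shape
(37, 11, 2, 5)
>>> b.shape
(5, 11)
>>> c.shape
(2, 5, 11, 5)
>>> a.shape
(5, 2, 5)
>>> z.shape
(2, 5, 5, 11)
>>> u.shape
()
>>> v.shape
(11, 2, 5)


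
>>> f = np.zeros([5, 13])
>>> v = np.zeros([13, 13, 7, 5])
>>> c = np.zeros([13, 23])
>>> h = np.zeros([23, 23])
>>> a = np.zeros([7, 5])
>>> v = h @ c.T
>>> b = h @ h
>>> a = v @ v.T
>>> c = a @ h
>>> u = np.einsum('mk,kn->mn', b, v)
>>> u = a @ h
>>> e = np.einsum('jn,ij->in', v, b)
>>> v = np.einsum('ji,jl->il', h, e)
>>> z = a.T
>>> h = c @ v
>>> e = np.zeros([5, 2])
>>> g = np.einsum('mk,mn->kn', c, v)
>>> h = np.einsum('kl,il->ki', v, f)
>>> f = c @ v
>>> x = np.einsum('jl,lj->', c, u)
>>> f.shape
(23, 13)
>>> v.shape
(23, 13)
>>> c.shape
(23, 23)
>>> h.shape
(23, 5)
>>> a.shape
(23, 23)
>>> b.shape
(23, 23)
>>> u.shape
(23, 23)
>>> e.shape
(5, 2)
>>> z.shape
(23, 23)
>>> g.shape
(23, 13)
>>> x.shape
()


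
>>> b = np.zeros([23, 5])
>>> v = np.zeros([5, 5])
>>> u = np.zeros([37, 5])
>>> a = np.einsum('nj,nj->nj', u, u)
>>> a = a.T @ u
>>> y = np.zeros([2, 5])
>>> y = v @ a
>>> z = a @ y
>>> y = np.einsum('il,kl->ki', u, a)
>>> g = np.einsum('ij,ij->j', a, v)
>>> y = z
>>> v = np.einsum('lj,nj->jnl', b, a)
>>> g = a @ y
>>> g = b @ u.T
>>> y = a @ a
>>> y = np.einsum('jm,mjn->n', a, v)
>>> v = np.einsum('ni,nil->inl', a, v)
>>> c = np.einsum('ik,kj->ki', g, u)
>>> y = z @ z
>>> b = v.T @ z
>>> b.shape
(23, 5, 5)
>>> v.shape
(5, 5, 23)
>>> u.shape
(37, 5)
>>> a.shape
(5, 5)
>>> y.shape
(5, 5)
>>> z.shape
(5, 5)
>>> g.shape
(23, 37)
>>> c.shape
(37, 23)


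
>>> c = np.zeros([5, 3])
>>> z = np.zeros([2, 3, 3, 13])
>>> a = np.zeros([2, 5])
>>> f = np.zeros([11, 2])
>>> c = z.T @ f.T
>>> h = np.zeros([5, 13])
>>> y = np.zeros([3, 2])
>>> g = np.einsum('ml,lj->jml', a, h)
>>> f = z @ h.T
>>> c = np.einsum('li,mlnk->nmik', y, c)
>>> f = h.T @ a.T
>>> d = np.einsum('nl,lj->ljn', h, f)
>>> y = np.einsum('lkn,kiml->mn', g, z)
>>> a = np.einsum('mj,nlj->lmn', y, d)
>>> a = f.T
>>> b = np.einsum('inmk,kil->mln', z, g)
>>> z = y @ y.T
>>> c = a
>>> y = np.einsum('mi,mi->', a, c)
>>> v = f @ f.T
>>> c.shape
(2, 13)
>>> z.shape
(3, 3)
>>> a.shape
(2, 13)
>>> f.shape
(13, 2)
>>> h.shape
(5, 13)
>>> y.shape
()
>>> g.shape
(13, 2, 5)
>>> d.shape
(13, 2, 5)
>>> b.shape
(3, 5, 3)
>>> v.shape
(13, 13)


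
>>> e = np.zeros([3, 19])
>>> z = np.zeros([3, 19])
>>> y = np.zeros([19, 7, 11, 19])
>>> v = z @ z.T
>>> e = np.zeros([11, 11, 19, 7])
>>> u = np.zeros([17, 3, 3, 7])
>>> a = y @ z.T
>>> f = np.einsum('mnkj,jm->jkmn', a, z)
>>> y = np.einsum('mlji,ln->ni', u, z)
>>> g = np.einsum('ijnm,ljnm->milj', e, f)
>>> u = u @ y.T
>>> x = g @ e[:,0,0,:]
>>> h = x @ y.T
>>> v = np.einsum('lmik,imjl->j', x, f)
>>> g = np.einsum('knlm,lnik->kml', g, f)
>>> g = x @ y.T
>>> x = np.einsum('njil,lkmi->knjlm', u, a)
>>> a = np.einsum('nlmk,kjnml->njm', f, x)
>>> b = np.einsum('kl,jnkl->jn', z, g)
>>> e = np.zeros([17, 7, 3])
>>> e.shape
(17, 7, 3)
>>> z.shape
(3, 19)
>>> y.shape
(19, 7)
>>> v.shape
(19,)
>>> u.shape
(17, 3, 3, 19)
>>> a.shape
(3, 17, 19)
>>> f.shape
(3, 11, 19, 7)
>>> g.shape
(7, 11, 3, 19)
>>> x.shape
(7, 17, 3, 19, 11)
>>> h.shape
(7, 11, 3, 19)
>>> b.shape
(7, 11)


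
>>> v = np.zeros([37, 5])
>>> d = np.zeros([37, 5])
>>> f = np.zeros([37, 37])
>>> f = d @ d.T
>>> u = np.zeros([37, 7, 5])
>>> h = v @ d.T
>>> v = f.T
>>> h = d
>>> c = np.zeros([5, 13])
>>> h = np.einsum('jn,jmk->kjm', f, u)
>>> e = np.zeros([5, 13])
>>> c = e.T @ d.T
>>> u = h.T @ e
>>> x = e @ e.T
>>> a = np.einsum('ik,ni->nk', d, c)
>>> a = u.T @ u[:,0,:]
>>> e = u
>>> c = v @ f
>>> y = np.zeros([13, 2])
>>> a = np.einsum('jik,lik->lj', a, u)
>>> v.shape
(37, 37)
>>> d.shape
(37, 5)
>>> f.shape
(37, 37)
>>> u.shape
(7, 37, 13)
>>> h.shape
(5, 37, 7)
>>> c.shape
(37, 37)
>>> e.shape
(7, 37, 13)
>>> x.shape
(5, 5)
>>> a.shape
(7, 13)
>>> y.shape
(13, 2)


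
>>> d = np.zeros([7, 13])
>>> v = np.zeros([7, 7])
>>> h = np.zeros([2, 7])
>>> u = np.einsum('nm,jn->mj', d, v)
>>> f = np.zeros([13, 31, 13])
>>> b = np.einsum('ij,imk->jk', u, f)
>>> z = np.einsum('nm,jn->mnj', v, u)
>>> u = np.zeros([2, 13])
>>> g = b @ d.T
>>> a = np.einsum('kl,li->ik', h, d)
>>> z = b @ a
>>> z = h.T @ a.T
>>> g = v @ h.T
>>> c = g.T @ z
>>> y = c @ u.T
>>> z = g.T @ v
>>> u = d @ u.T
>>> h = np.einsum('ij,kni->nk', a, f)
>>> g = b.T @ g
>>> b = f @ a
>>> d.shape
(7, 13)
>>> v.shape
(7, 7)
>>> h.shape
(31, 13)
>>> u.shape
(7, 2)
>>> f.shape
(13, 31, 13)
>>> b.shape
(13, 31, 2)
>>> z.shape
(2, 7)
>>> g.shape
(13, 2)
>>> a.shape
(13, 2)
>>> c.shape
(2, 13)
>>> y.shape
(2, 2)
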